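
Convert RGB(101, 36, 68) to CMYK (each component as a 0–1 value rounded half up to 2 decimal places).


R'=101/255≈0.3961, G'=36/255≈0.1412, B'=68/255≈0.2667
K = 1 - max(R',G',B') = 1 - 101/255 = 154/255 = 0.60392… → 0.60
(1-R'-K)/(1-K) simplifies to (max-R)/max with max = 101:
C = (101-101)/101 = 0/101 = 0 → 0.00
M = (101-36)/101 = 65/101 = 0.64356… → 0.64
Y = (101-68)/101 = 33/101 = 0.32673… → 0.33
= CMYK(0.00, 0.64, 0.33, 0.60)


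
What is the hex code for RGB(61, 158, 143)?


R = 61 → 3D (hex)
G = 158 → 9E (hex)
B = 143 → 8F (hex)
Hex = #3D9E8F


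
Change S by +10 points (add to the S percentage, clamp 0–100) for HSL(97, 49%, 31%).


Original S = 49%
Adjustment = +10 percentage points
New S = 49 + (10) = 59
Clamp to [0, 100] → 59
= HSL(97°, 59%, 31%)


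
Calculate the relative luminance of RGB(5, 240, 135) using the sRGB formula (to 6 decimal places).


Linearize each channel (sRGB transfer function): c = v/255; c_lin = c/12.92 if c ≤ 0.04045, else ((c+0.055)/1.055)^2.4
  R: 5/255 ≈ 0.019608 ≤ 0.04045 → 0.019608/12.92 ≈ 0.001518
  G: 240/255 ≈ 0.941176 > 0.04045 → ((0.941176+0.055)/1.055)^2.4 ≈ 0.871367
  B: 135/255 ≈ 0.529412 > 0.04045 → ((0.529412+0.055)/1.055)^2.4 ≈ 0.242281
R_lin = 0.001518, G_lin = 0.871367, B_lin = 0.242281
L = 0.2126×R + 0.7152×G + 0.0722×B
L = 0.2126×0.001518 + 0.7152×0.871367 + 0.0722×0.242281
L ≈ 0.641017


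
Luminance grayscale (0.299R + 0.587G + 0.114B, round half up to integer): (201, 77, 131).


Gray = 0.299×R + 0.587×G + 0.114×B
Gray = 0.299×201 + 0.587×77 + 0.114×131
Gray = 60.099 + 45.199 + 14.934
Gray = 120.232 → round half up → 120
Gray = 120


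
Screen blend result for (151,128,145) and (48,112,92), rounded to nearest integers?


Screen: C = 255 - (255-A)×(255-B)/255, rounded to nearest integer
R: 255 - (255-151)×(255-48)/255 = 255 - 21528/255 ≈ 255 - 84.424 = 170.576 → 171
G: 255 - (255-128)×(255-112)/255 = 255 - 18161/255 ≈ 255 - 71.220 = 183.780 → 184
B: 255 - (255-145)×(255-92)/255 = 255 - 17930/255 ≈ 255 - 70.314 = 184.686 → 185
= RGB(171, 184, 185)


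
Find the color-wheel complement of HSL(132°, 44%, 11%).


Complement = opposite side of color wheel = hue + 180°
H' = (132 + 180) mod 360 = 312°
S and L unchanged.
= HSL(312°, 44%, 11%)


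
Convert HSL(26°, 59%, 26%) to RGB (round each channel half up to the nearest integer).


H=26°, S=0.59, L=0.26
C = (1-|2L-1|)×S = (1-|-0.48|)×0.59 = 0.3068
H' = H/60 = 26/60 ≈ 0.4333; X = C×(1-|H' mod 2 - 1|) ≈ 0.1329
m = L - C/2 = 0.26 - 0.1534 = 0.1066
Sector ⌊H'⌋ = 0 → (R',G',B') = (0.3068, ≈0.1329, 0.0)
RGB = ((R'+m)×255, (G'+m)×255, (B'+m)×255) = (105.417, 61.0844, 27.183)
Round half up → RGB(105, 61, 27)


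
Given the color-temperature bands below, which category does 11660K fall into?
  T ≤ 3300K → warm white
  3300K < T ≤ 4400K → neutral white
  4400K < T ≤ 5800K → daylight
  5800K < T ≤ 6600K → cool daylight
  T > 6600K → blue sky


Temperature: 11660K
11660K > 6600K → blue sky
Classification: blue sky


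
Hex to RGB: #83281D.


83 → 131 (R)
28 → 40 (G)
1D → 29 (B)
= RGB(131, 40, 29)


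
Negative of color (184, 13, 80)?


Invert: (255-R, 255-G, 255-B)
R: 255-184 = 71
G: 255-13 = 242
B: 255-80 = 175
= RGB(71, 242, 175)


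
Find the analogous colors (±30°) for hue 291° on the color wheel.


Base hue: 291°
Left analog: (291 - 30) mod 360 = 261°
Right analog: (291 + 30) mod 360 = 321°
Analogous hues = 261° and 321°


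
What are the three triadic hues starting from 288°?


Triadic: equally spaced at 120° intervals
H1 = 288°
H2 = (288 + 120) mod 360 = 48°
H3 = (288 + 240) mod 360 = 168°
Triadic = 288°, 48°, 168°


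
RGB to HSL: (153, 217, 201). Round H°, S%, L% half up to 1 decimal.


Normalize: R'=153/255≈0.6000, G'=217/255≈0.8510, B'=201/255≈0.7882
Max=217/255, Min=153/255, Δ=Max-Min=64/255
L = (Max+Min)/2 = (217+153)/510 = 370/510 = 0.72549… → L = 72.5%
L > 0.5 → S = Δ/(2-Max-Min) = 64/(510-217-153) = 64/140 = 0.45714… → S = 45.7%
(the 1/255 factors cancel in S and H, so raw channel differences can be used)
Max is G' → H = 60 × ((B-R)/Δ + 2) = 60 × ((201-153)/64 + 2)
  48/64 + 2 = 0.75 + 2 = 2.75
  H = 60 × 2.75 = 165° → H = 165.0°
= HSL(165.0°, 45.7%, 72.5%)


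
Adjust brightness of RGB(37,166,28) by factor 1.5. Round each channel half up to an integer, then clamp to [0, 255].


Multiply each channel by 1.5, round half up, clamp to [0, 255]
R: 37×1.5 = 55.5 → round → 56
G: 166×1.5 = 249
B: 28×1.5 = 42
= RGB(56, 249, 42)


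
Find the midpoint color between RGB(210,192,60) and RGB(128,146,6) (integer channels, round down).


Midpoint: each channel = ⌊(C₁+C₂)/2⌋
R: ⌊(210+128)/2⌋ = 169
G: ⌊(192+146)/2⌋ = 169
B: ⌊(60+6)/2⌋ = 33
= RGB(169, 169, 33)


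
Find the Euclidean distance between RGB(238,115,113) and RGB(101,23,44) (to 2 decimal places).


d = √[(R₁-R₂)² + (G₁-G₂)² + (B₁-B₂)²]
d = √[(238-101)² + (115-23)² + (113-44)²]
d = √[18769 + 8464 + 4761]
d = √31994
d ≈ 178.87


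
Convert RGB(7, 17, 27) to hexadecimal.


R = 7 → 07 (hex)
G = 17 → 11 (hex)
B = 27 → 1B (hex)
Hex = #07111B


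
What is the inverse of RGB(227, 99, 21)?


Invert: (255-R, 255-G, 255-B)
R: 255-227 = 28
G: 255-99 = 156
B: 255-21 = 234
= RGB(28, 156, 234)


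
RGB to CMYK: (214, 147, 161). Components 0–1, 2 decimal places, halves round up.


R'=214/255≈0.8392, G'=147/255≈0.5765, B'=161/255≈0.6314
K = 1 - max(R',G',B') = 1 - 214/255 = 41/255 = 0.16078… → 0.16
(1-R'-K)/(1-K) simplifies to (max-R)/max with max = 214:
C = (214-214)/214 = 0/214 = 0 → 0.00
M = (214-147)/214 = 67/214 = 0.31308… → 0.31
Y = (214-161)/214 = 53/214 = 0.24766… → 0.25
= CMYK(0.00, 0.31, 0.25, 0.16)


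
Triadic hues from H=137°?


Triadic: equally spaced at 120° intervals
H1 = 137°
H2 = (137 + 120) mod 360 = 257°
H3 = (137 + 240) mod 360 = 17°
Triadic = 137°, 257°, 17°


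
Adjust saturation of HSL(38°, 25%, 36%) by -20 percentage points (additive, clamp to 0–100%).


Original S = 25%
Adjustment = -20 percentage points
New S = 25 + (-20) = 5
Clamp to [0, 100] → 5
= HSL(38°, 5%, 36%)


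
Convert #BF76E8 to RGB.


BF → 191 (R)
76 → 118 (G)
E8 → 232 (B)
= RGB(191, 118, 232)


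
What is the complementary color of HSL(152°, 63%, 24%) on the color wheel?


Complement = opposite side of color wheel = hue + 180°
H' = (152 + 180) mod 360 = 332°
S and L unchanged.
= HSL(332°, 63%, 24%)


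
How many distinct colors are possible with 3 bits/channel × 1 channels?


Total bits = 3 bits/channel × 1 channels = 3 bits
Distinct colors = 2^3
= 8 colors


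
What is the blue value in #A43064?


Color: #A43064
R = A4 = 164
G = 30 = 48
B = 64 = 100
Blue = 100


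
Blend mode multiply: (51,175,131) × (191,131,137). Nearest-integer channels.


Multiply: C = A×B/255, rounded to nearest integer
R: 51×191/255 = 9741/255 ≈ 38.200 → 38
G: 175×131/255 = 22925/255 ≈ 89.902 → 90
B: 131×137/255 = 17947/255 ≈ 70.380 → 70
= RGB(38, 90, 70)


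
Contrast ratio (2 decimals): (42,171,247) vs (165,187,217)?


Linearize each sRGB channel c=v/255: c/12.92 if c ≤ 0.04045 else ((c+0.055)/1.055)^2.4
L = 0.2126×R_lin + 0.7152×G_lin + 0.0722×B_lin
Color 1 (42,171,247):
  R=42: 42/255≈0.1647 > 0.04045 → ((0.1647+0.055)/1.055)^2.4 ≈ 0.02315
  G=171: 171/255≈0.6706 > 0.04045 → ((0.6706+0.055)/1.055)^2.4 ≈ 0.40724
  B=247: 247/255≈0.9686 > 0.04045 → ((0.9686+0.055)/1.055)^2.4 ≈ 0.93011
  L1 = 0.2126×0.02315 + 0.7152×0.40724 + 0.0722×0.93011 ≈ 0.36333
Color 2 (165,187,217):
  R=165: 165/255≈0.6471 > 0.04045 → ((0.6471+0.055)/1.055)^2.4 ≈ 0.37626
  G=187: 187/255≈0.7333 > 0.04045 → ((0.7333+0.055)/1.055)^2.4 ≈ 0.49693
  B=217: 217/255≈0.8510 > 0.04045 → ((0.8510+0.055)/1.055)^2.4 ≈ 0.69387
  L2 = 0.2126×0.37626 + 0.7152×0.49693 + 0.0722×0.69387 ≈ 0.48550
Lighter = 0.48550, Darker = 0.36333
Ratio = (L_lighter + 0.05) / (L_darker + 0.05)
Ratio = (0.48550 + 0.05) / (0.36333 + 0.05) = 0.53550 / 0.41333 ≈ 1.2956
Ratio ≈ 1.30:1


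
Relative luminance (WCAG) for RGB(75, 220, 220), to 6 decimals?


Linearize each channel (sRGB transfer function): c = v/255; c_lin = c/12.92 if c ≤ 0.04045, else ((c+0.055)/1.055)^2.4
  R: 75/255 ≈ 0.294118 > 0.04045 → ((0.294118+0.055)/1.055)^2.4 ≈ 0.070360
  G: 220/255 ≈ 0.862745 > 0.04045 → ((0.862745+0.055)/1.055)^2.4 ≈ 0.715694
  B: 220/255 ≈ 0.862745 > 0.04045 → ((0.862745+0.055)/1.055)^2.4 ≈ 0.715694
R_lin = 0.070360, G_lin = 0.715694, B_lin = 0.715694
L = 0.2126×R + 0.7152×G + 0.0722×B
L = 0.2126×0.070360 + 0.7152×0.715694 + 0.0722×0.715694
L ≈ 0.578496


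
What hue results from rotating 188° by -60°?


New hue = (H + rotation) mod 360
New hue = (188 -60) mod 360
= 128 mod 360
= 128°


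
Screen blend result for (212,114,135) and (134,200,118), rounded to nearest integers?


Screen: C = 255 - (255-A)×(255-B)/255, rounded to nearest integer
R: 255 - (255-212)×(255-134)/255 = 255 - 5203/255 ≈ 255 - 20.404 = 234.596 → 235
G: 255 - (255-114)×(255-200)/255 = 255 - 7755/255 ≈ 255 - 30.412 = 224.588 → 225
B: 255 - (255-135)×(255-118)/255 = 255 - 16440/255 ≈ 255 - 64.471 = 190.529 → 191
= RGB(235, 225, 191)


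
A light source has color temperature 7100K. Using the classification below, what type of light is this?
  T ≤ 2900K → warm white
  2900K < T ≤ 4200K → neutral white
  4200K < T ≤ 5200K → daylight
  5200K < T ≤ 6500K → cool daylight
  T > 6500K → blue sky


Temperature: 7100K
7100K > 6500K → blue sky
Classification: blue sky


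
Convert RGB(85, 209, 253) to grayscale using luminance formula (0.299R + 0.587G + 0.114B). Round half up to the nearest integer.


Gray = 0.299×R + 0.587×G + 0.114×B
Gray = 0.299×85 + 0.587×209 + 0.114×253
Gray = 25.415 + 122.683 + 28.842
Gray = 176.940 → round half up → 177
Gray = 177


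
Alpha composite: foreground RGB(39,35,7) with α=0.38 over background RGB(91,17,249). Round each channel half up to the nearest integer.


C = α×F + (1-α)×B, with 1-α = 0.62
R: 0.38×39 + 0.62×91 = 14.82 + 56.42 = 71.24 → 71
G: 0.38×35 + 0.62×17 = 13.30 + 10.54 = 23.84 → 24
B: 0.38×7 + 0.62×249 = 2.66 + 154.38 = 157.04 → 157
= RGB(71, 24, 157)


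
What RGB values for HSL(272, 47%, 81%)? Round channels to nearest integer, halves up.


H=272°, S=0.47, L=0.81
C = (1-|2L-1|)×S = (1-|0.62|)×0.47 = 0.1786
H' = H/60 = 272/60 ≈ 4.5333; X = C×(1-|H' mod 2 - 1|) ≈ 0.0953
m = L - C/2 = 0.81 - 0.0893 = 0.7207
Sector ⌊H'⌋ = 4 → (R',G',B') = (≈0.0953, 0.0, 0.1786)
RGB = ((R'+m)×255, (G'+m)×255, (B'+m)×255) = (208.0681, 183.7785, 229.3215)
Round half up → RGB(208, 184, 229)


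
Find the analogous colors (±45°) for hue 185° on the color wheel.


Base hue: 185°
Left analog: (185 - 45) mod 360 = 140°
Right analog: (185 + 45) mod 360 = 230°
Analogous hues = 140° and 230°


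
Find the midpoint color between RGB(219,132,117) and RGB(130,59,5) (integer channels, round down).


Midpoint: each channel = ⌊(C₁+C₂)/2⌋
R: ⌊(219+130)/2⌋ = 174
G: ⌊(132+59)/2⌋ = 95
B: ⌊(117+5)/2⌋ = 61
= RGB(174, 95, 61)


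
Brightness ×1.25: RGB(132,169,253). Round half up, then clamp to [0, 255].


Multiply each channel by 1.25, round half up, clamp to [0, 255]
R: 132×1.25 = 165
G: 169×1.25 = 211.25 → round → 211
B: 253×1.25 = 316.25 → round → 316 → clamp → 255
= RGB(165, 211, 255)


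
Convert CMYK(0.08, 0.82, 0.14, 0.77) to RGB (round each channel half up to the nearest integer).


R = 255 × (1-C) × (1-K) = 255 × 0.92 × 0.23 = 53.958 → 54
G = 255 × (1-M) × (1-K) = 255 × 0.18 × 0.23 = 10.557 → 11
B = 255 × (1-Y) × (1-K) = 255 × 0.86 × 0.23 = 50.439 → 50
= RGB(54, 11, 50)


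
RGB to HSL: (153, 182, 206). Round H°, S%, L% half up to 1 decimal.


Normalize: R'=153/255≈0.6000, G'=182/255≈0.7137, B'=206/255≈0.8078
Max=206/255, Min=153/255, Δ=Max-Min=53/255
L = (Max+Min)/2 = (206+153)/510 = 359/510 = 0.70392… → L = 70.4%
L > 0.5 → S = Δ/(2-Max-Min) = 53/(510-206-153) = 53/151 = 0.35099… → S = 35.1%
(the 1/255 factors cancel in S and H, so raw channel differences can be used)
Max is B' → H = 60 × ((R-G)/Δ + 4) = 60 × ((153-182)/53 + 4)
  -29/53 + 4 = -0.5471… + 4 = 3.4528…
  H = 60 × 3.4528… = 207.169…° → H = 207.2°
= HSL(207.2°, 35.1%, 70.4%)


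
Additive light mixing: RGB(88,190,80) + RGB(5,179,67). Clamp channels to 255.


Additive: each channel = min(255, C₁+C₂)
R: 88+5 = 93 → 93
G: 190+179 = 369 → 255
B: 80+67 = 147 → 147
= RGB(93, 255, 147)


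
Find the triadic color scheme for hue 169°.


Triadic: equally spaced at 120° intervals
H1 = 169°
H2 = (169 + 120) mod 360 = 289°
H3 = (169 + 240) mod 360 = 49°
Triadic = 169°, 289°, 49°


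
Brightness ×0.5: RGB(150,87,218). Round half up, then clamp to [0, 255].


Multiply each channel by 0.5, round half up, clamp to [0, 255]
R: 150×0.5 = 75
G: 87×0.5 = 43.5 → round → 44
B: 218×0.5 = 109
= RGB(75, 44, 109)


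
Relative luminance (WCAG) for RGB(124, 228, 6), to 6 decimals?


Linearize each channel (sRGB transfer function): c = v/255; c_lin = c/12.92 if c ≤ 0.04045, else ((c+0.055)/1.055)^2.4
  R: 124/255 ≈ 0.486275 > 0.04045 → ((0.486275+0.055)/1.055)^2.4 ≈ 0.201556
  G: 228/255 ≈ 0.894118 > 0.04045 → ((0.894118+0.055)/1.055)^2.4 ≈ 0.775822
  B: 6/255 ≈ 0.023529 ≤ 0.04045 → 0.023529/12.92 ≈ 0.001821
R_lin = 0.201556, G_lin = 0.775822, B_lin = 0.001821
L = 0.2126×R + 0.7152×G + 0.0722×B
L = 0.2126×0.201556 + 0.7152×0.775822 + 0.0722×0.001821
L ≈ 0.597850


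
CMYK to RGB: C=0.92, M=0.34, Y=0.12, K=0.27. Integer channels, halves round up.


R = 255 × (1-C) × (1-K) = 255 × 0.08 × 0.73 = 14.892 → 15
G = 255 × (1-M) × (1-K) = 255 × 0.66 × 0.73 = 122.859 → 123
B = 255 × (1-Y) × (1-K) = 255 × 0.88 × 0.73 = 163.812 → 164
= RGB(15, 123, 164)


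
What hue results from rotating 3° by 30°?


New hue = (H + rotation) mod 360
New hue = (3 + 30) mod 360
= 33 mod 360
= 33°


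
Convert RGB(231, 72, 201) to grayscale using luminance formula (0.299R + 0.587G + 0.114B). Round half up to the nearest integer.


Gray = 0.299×R + 0.587×G + 0.114×B
Gray = 0.299×231 + 0.587×72 + 0.114×201
Gray = 69.069 + 42.264 + 22.914
Gray = 134.247 → round half up → 134
Gray = 134


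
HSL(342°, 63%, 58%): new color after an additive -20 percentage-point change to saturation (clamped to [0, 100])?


Original S = 63%
Adjustment = -20 percentage points
New S = 63 + (-20) = 43
Clamp to [0, 100] → 43
= HSL(342°, 43%, 58%)


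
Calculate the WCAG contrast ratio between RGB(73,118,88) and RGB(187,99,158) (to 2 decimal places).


Linearize each sRGB channel c=v/255: c/12.92 if c ≤ 0.04045 else ((c+0.055)/1.055)^2.4
L = 0.2126×R_lin + 0.7152×G_lin + 0.0722×B_lin
Color 1 (73,118,88):
  R=73: 73/255≈0.2863 > 0.04045 → ((0.2863+0.055)/1.055)^2.4 ≈ 0.06663
  G=118: 118/255≈0.4627 > 0.04045 → ((0.4627+0.055)/1.055)^2.4 ≈ 0.18116
  B=88: 88/255≈0.3451 > 0.04045 → ((0.3451+0.055)/1.055)^2.4 ≈ 0.09759
  L1 = 0.2126×0.06663 + 0.7152×0.18116 + 0.0722×0.09759 ≈ 0.15078
Color 2 (187,99,158):
  R=187: 187/255≈0.7333 > 0.04045 → ((0.7333+0.055)/1.055)^2.4 ≈ 0.49693
  G=99: 99/255≈0.3882 > 0.04045 → ((0.3882+0.055)/1.055)^2.4 ≈ 0.12477
  B=158: 158/255≈0.6196 > 0.04045 → ((0.6196+0.055)/1.055)^2.4 ≈ 0.34191
  L2 = 0.2126×0.49693 + 0.7152×0.12477 + 0.0722×0.34191 ≈ 0.21957
Lighter = 0.21957, Darker = 0.15078
Ratio = (L_lighter + 0.05) / (L_darker + 0.05)
Ratio = (0.21957 + 0.05) / (0.15078 + 0.05) = 0.26957 / 0.20078 ≈ 1.3426
Ratio ≈ 1.34:1


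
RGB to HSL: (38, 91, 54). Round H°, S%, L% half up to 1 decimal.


Normalize: R'=38/255≈0.1490, G'=91/255≈0.3569, B'=54/255≈0.2118
Max=91/255, Min=38/255, Δ=Max-Min=53/255
L = (Max+Min)/2 = (91+38)/510 = 129/510 = 0.25294… → L = 25.3%
L ≤ 0.5 → S = Δ/(Max+Min) = 53/(91+38) = 53/129 = 0.41085… → S = 41.1%
(the 1/255 factors cancel in S and H, so raw channel differences can be used)
Max is G' → H = 60 × ((B-R)/Δ + 2) = 60 × ((54-38)/53 + 2)
  16/53 + 2 = 0.3018… + 2 = 2.3018…
  H = 60 × 2.3018… = 138.113…° → H = 138.1°
= HSL(138.1°, 41.1%, 25.3%)


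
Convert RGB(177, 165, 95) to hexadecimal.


R = 177 → B1 (hex)
G = 165 → A5 (hex)
B = 95 → 5F (hex)
Hex = #B1A55F


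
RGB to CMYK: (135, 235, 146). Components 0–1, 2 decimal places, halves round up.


R'=135/255≈0.5294, G'=235/255≈0.9216, B'=146/255≈0.5725
K = 1 - max(R',G',B') = 1 - 235/255 = 20/255 = 0.07843… → 0.08
(1-R'-K)/(1-K) simplifies to (max-R)/max with max = 235:
C = (235-135)/235 = 100/235 = 0.42553… → 0.43
M = (235-235)/235 = 0/235 = 0 → 0.00
Y = (235-146)/235 = 89/235 = 0.37872… → 0.38
= CMYK(0.43, 0.00, 0.38, 0.08)


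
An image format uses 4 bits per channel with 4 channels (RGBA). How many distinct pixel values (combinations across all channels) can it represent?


Total bits = 4 bits/channel × 4 channels = 16 bits
Distinct pixel values = 2^16
= 65,536 pixel values


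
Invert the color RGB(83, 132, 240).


Invert: (255-R, 255-G, 255-B)
R: 255-83 = 172
G: 255-132 = 123
B: 255-240 = 15
= RGB(172, 123, 15)


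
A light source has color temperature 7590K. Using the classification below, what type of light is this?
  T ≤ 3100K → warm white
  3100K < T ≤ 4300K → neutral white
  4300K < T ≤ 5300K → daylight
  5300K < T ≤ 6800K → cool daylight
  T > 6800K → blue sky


Temperature: 7590K
7590K > 6800K → blue sky
Classification: blue sky


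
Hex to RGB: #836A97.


83 → 131 (R)
6A → 106 (G)
97 → 151 (B)
= RGB(131, 106, 151)


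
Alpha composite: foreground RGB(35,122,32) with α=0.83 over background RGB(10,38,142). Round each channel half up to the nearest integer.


C = α×F + (1-α)×B, with 1-α = 0.17
R: 0.83×35 + 0.17×10 = 29.05 + 1.70 = 30.75 → 31
G: 0.83×122 + 0.17×38 = 101.26 + 6.46 = 107.72 → 108
B: 0.83×32 + 0.17×142 = 26.56 + 24.14 = 50.70 → 51
= RGB(31, 108, 51)


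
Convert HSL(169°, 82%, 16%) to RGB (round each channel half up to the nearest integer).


H=169°, S=0.82, L=0.16
C = (1-|2L-1|)×S = (1-|-0.68|)×0.82 = 0.2624
H' = H/60 = 169/60 ≈ 2.8167; X = C×(1-|H' mod 2 - 1|) ≈ 0.2143
m = L - C/2 = 0.16 - 0.1312 = 0.0288
Sector ⌊H'⌋ = 2 → (R',G',B') = (0.0, 0.2624, ≈0.2143)
RGB = ((R'+m)×255, (G'+m)×255, (B'+m)×255) = (7.344, 74.256, 61.9888)
Round half up → RGB(7, 74, 62)


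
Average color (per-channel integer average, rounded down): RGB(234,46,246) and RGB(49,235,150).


Midpoint: each channel = ⌊(C₁+C₂)/2⌋
R: ⌊(234+49)/2⌋ = 141
G: ⌊(46+235)/2⌋ = 140
B: ⌊(246+150)/2⌋ = 198
= RGB(141, 140, 198)


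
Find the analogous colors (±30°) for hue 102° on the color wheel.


Base hue: 102°
Left analog: (102 - 30) mod 360 = 72°
Right analog: (102 + 30) mod 360 = 132°
Analogous hues = 72° and 132°


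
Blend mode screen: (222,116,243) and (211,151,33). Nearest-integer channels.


Screen: C = 255 - (255-A)×(255-B)/255, rounded to nearest integer
R: 255 - (255-222)×(255-211)/255 = 255 - 1452/255 ≈ 255 - 5.694 = 249.306 → 249
G: 255 - (255-116)×(255-151)/255 = 255 - 14456/255 ≈ 255 - 56.690 = 198.310 → 198
B: 255 - (255-243)×(255-33)/255 = 255 - 2664/255 ≈ 255 - 10.447 = 244.553 → 245
= RGB(249, 198, 245)


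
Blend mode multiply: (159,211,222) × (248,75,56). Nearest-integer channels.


Multiply: C = A×B/255, rounded to nearest integer
R: 159×248/255 = 39432/255 ≈ 154.635 → 155
G: 211×75/255 = 15825/255 ≈ 62.059 → 62
B: 222×56/255 = 12432/255 ≈ 48.753 → 49
= RGB(155, 62, 49)


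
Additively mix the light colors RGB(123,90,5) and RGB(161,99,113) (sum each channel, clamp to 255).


Additive: each channel = min(255, C₁+C₂)
R: 123+161 = 284 → 255
G: 90+99 = 189 → 189
B: 5+113 = 118 → 118
= RGB(255, 189, 118)


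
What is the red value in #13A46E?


Color: #13A46E
R = 13 = 19
G = A4 = 164
B = 6E = 110
Red = 19


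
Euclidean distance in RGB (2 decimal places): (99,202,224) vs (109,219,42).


d = √[(R₁-R₂)² + (G₁-G₂)² + (B₁-B₂)²]
d = √[(99-109)² + (202-219)² + (224-42)²]
d = √[100 + 289 + 33124]
d = √33513
d ≈ 183.07


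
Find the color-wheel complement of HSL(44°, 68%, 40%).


Complement = opposite side of color wheel = hue + 180°
H' = (44 + 180) mod 360 = 224°
S and L unchanged.
= HSL(224°, 68%, 40%)


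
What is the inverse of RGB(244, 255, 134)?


Invert: (255-R, 255-G, 255-B)
R: 255-244 = 11
G: 255-255 = 0
B: 255-134 = 121
= RGB(11, 0, 121)


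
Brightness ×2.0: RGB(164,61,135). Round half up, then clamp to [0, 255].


Multiply each channel by 2.0, round half up, clamp to [0, 255]
R: 164×2.0 = 328 → clamp → 255
G: 61×2.0 = 122
B: 135×2.0 = 270 → clamp → 255
= RGB(255, 122, 255)


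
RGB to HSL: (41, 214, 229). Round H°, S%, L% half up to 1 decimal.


Normalize: R'=41/255≈0.1608, G'=214/255≈0.8392, B'=229/255≈0.8980
Max=229/255, Min=41/255, Δ=Max-Min=188/255
L = (Max+Min)/2 = (229+41)/510 = 270/510 = 0.52941… → L = 52.9%
L > 0.5 → S = Δ/(2-Max-Min) = 188/(510-229-41) = 188/240 = 0.78333… → S = 78.3%
(the 1/255 factors cancel in S and H, so raw channel differences can be used)
Max is B' → H = 60 × ((R-G)/Δ + 4) = 60 × ((41-214)/188 + 4)
  -173/188 + 4 = -0.9202… + 4 = 3.0797…
  H = 60 × 3.0797… = 184.787…° → H = 184.8°
= HSL(184.8°, 78.3%, 52.9%)


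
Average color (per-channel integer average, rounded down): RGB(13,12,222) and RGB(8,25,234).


Midpoint: each channel = ⌊(C₁+C₂)/2⌋
R: ⌊(13+8)/2⌋ = 10
G: ⌊(12+25)/2⌋ = 18
B: ⌊(222+234)/2⌋ = 228
= RGB(10, 18, 228)


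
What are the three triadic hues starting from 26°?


Triadic: equally spaced at 120° intervals
H1 = 26°
H2 = (26 + 120) mod 360 = 146°
H3 = (26 + 240) mod 360 = 266°
Triadic = 26°, 146°, 266°


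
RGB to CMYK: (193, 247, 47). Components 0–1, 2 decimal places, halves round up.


R'=193/255≈0.7569, G'=247/255≈0.9686, B'=47/255≈0.1843
K = 1 - max(R',G',B') = 1 - 247/255 = 8/255 = 0.03137… → 0.03
(1-R'-K)/(1-K) simplifies to (max-R)/max with max = 247:
C = (247-193)/247 = 54/247 = 0.21862… → 0.22
M = (247-247)/247 = 0/247 = 0 → 0.00
Y = (247-47)/247 = 200/247 = 0.80971… → 0.81
= CMYK(0.22, 0.00, 0.81, 0.03)


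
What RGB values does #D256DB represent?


D2 → 210 (R)
56 → 86 (G)
DB → 219 (B)
= RGB(210, 86, 219)


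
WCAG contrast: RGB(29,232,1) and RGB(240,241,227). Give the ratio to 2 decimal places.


Linearize each sRGB channel c=v/255: c/12.92 if c ≤ 0.04045 else ((c+0.055)/1.055)^2.4
L = 0.2126×R_lin + 0.7152×G_lin + 0.0722×B_lin
Color 1 (29,232,1):
  R=29: 29/255≈0.1137 > 0.04045 → ((0.1137+0.055)/1.055)^2.4 ≈ 0.01229
  G=232: 232/255≈0.9098 > 0.04045 → ((0.9098+0.055)/1.055)^2.4 ≈ 0.80695
  B=1: 1/255≈0.0039 ≤ 0.04045 → 0.0039/12.92 ≈ 0.00030
  L1 = 0.2126×0.01229 + 0.7152×0.80695 + 0.0722×0.00030 ≈ 0.57977
Color 2 (240,241,227):
  R=240: 240/255≈0.9412 > 0.04045 → ((0.9412+0.055)/1.055)^2.4 ≈ 0.87137
  G=241: 241/255≈0.9451 > 0.04045 → ((0.9451+0.055)/1.055)^2.4 ≈ 0.87962
  B=227: 227/255≈0.8902 > 0.04045 → ((0.8902+0.055)/1.055)^2.4 ≈ 0.76815
  L2 = 0.2126×0.87137 + 0.7152×0.87962 + 0.0722×0.76815 ≈ 0.86982
Lighter = 0.86982, Darker = 0.57977
Ratio = (L_lighter + 0.05) / (L_darker + 0.05)
Ratio = (0.86982 + 0.05) / (0.57977 + 0.05) = 0.91982 / 0.62977 ≈ 1.4606
Ratio ≈ 1.46:1


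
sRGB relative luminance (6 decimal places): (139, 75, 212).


Linearize each channel (sRGB transfer function): c = v/255; c_lin = c/12.92 if c ≤ 0.04045, else ((c+0.055)/1.055)^2.4
  R: 139/255 ≈ 0.545098 > 0.04045 → ((0.545098+0.055)/1.055)^2.4 ≈ 0.258183
  G: 75/255 ≈ 0.294118 > 0.04045 → ((0.294118+0.055)/1.055)^2.4 ≈ 0.070360
  B: 212/255 ≈ 0.831373 > 0.04045 → ((0.831373+0.055)/1.055)^2.4 ≈ 0.658375
R_lin = 0.258183, G_lin = 0.070360, B_lin = 0.658375
L = 0.2126×R + 0.7152×G + 0.0722×B
L = 0.2126×0.258183 + 0.7152×0.070360 + 0.0722×0.658375
L ≈ 0.152746


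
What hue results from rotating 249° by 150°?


New hue = (H + rotation) mod 360
New hue = (249 + 150) mod 360
= 399 mod 360
= 39°


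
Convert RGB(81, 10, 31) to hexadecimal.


R = 81 → 51 (hex)
G = 10 → 0A (hex)
B = 31 → 1F (hex)
Hex = #510A1F


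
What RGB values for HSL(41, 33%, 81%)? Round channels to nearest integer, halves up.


H=41°, S=0.33, L=0.81
C = (1-|2L-1|)×S = (1-|0.62|)×0.33 = 0.1254
H' = H/60 = 41/60 ≈ 0.6833; X = C×(1-|H' mod 2 - 1|) = 0.08569
m = L - C/2 = 0.81 - 0.0627 = 0.7473
Sector ⌊H'⌋ = 0 → (R',G',B') = (0.1254, 0.08569, 0.0)
RGB = ((R'+m)×255, (G'+m)×255, (B'+m)×255) = (222.5385, 212.41245, 190.5615)
Round half up → RGB(223, 212, 191)


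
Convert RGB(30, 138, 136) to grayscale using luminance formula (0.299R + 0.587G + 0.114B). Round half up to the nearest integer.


Gray = 0.299×R + 0.587×G + 0.114×B
Gray = 0.299×30 + 0.587×138 + 0.114×136
Gray = 8.970 + 81.006 + 15.504
Gray = 105.480 → round half up → 105
Gray = 105


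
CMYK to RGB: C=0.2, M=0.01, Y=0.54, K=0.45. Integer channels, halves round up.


R = 255 × (1-C) × (1-K) = 255 × 0.80 × 0.55 = 112.2 → 112
G = 255 × (1-M) × (1-K) = 255 × 0.99 × 0.55 = 138.8475 → 139
B = 255 × (1-Y) × (1-K) = 255 × 0.46 × 0.55 = 64.515 → 65
= RGB(112, 139, 65)


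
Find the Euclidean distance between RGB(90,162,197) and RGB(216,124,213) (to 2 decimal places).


d = √[(R₁-R₂)² + (G₁-G₂)² + (B₁-B₂)²]
d = √[(90-216)² + (162-124)² + (197-213)²]
d = √[15876 + 1444 + 256]
d = √17576
d ≈ 132.57


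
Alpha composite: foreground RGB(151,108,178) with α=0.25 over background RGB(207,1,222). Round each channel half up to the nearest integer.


C = α×F + (1-α)×B, with 1-α = 0.75
R: 0.25×151 + 0.75×207 = 37.75 + 155.25 = 193.00 → 193
G: 0.25×108 + 0.75×1 = 27.00 + 0.75 = 27.75 → 28
B: 0.25×178 + 0.75×222 = 44.50 + 166.50 = 211.00 → 211
= RGB(193, 28, 211)


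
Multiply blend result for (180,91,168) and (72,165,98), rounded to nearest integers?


Multiply: C = A×B/255, rounded to nearest integer
R: 180×72/255 = 12960/255 ≈ 50.824 → 51
G: 91×165/255 = 15015/255 ≈ 58.882 → 59
B: 168×98/255 = 16464/255 ≈ 64.565 → 65
= RGB(51, 59, 65)


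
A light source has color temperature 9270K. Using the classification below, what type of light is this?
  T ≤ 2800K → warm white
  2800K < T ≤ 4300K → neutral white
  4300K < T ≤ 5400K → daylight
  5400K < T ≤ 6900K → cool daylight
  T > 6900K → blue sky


Temperature: 9270K
9270K > 6900K → blue sky
Classification: blue sky


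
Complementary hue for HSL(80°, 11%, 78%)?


Complement = opposite side of color wheel = hue + 180°
H' = (80 + 180) mod 360 = 260°
S and L unchanged.
= HSL(260°, 11%, 78%)


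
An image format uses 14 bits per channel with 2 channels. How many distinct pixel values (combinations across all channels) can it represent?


Total bits = 14 bits/channel × 2 channels = 28 bits
Distinct pixel values = 2^28
= 268,435,456 pixel values


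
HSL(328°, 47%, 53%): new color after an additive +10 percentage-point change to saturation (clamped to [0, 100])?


Original S = 47%
Adjustment = +10 percentage points
New S = 47 + (10) = 57
Clamp to [0, 100] → 57
= HSL(328°, 57%, 53%)


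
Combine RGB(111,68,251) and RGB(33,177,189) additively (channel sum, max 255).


Additive: each channel = min(255, C₁+C₂)
R: 111+33 = 144 → 144
G: 68+177 = 245 → 245
B: 251+189 = 440 → 255
= RGB(144, 245, 255)


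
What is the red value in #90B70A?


Color: #90B70A
R = 90 = 144
G = B7 = 183
B = 0A = 10
Red = 144


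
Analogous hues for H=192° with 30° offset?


Base hue: 192°
Left analog: (192 - 30) mod 360 = 162°
Right analog: (192 + 30) mod 360 = 222°
Analogous hues = 162° and 222°


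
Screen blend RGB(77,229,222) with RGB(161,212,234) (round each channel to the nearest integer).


Screen: C = 255 - (255-A)×(255-B)/255, rounded to nearest integer
R: 255 - (255-77)×(255-161)/255 = 255 - 16732/255 ≈ 255 - 65.616 = 189.384 → 189
G: 255 - (255-229)×(255-212)/255 = 255 - 1118/255 ≈ 255 - 4.384 = 250.616 → 251
B: 255 - (255-222)×(255-234)/255 = 255 - 693/255 ≈ 255 - 2.718 = 252.282 → 252
= RGB(189, 251, 252)


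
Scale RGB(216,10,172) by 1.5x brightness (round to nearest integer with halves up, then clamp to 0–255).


Multiply each channel by 1.5, round half up, clamp to [0, 255]
R: 216×1.5 = 324 → clamp → 255
G: 10×1.5 = 15
B: 172×1.5 = 258 → clamp → 255
= RGB(255, 15, 255)


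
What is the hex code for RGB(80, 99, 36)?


R = 80 → 50 (hex)
G = 99 → 63 (hex)
B = 36 → 24 (hex)
Hex = #506324


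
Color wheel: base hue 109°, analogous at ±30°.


Base hue: 109°
Left analog: (109 - 30) mod 360 = 79°
Right analog: (109 + 30) mod 360 = 139°
Analogous hues = 79° and 139°


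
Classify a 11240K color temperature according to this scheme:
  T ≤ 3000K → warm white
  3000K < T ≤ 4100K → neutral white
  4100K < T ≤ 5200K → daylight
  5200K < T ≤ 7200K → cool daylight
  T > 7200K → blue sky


Temperature: 11240K
11240K > 7200K → blue sky
Classification: blue sky


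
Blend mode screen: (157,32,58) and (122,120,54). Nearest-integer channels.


Screen: C = 255 - (255-A)×(255-B)/255, rounded to nearest integer
R: 255 - (255-157)×(255-122)/255 = 255 - 13034/255 ≈ 255 - 51.114 = 203.886 → 204
G: 255 - (255-32)×(255-120)/255 = 255 - 30105/255 ≈ 255 - 118.059 = 136.941 → 137
B: 255 - (255-58)×(255-54)/255 = 255 - 39597/255 ≈ 255 - 155.282 = 99.718 → 100
= RGB(204, 137, 100)


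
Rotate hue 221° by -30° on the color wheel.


New hue = (H + rotation) mod 360
New hue = (221 -30) mod 360
= 191 mod 360
= 191°


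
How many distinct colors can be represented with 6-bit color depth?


Colors = 2^bits = 2^6
= 64 colors


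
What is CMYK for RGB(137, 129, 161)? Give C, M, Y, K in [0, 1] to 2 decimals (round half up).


R'=137/255≈0.5373, G'=129/255≈0.5059, B'=161/255≈0.6314
K = 1 - max(R',G',B') = 1 - 161/255 = 94/255 = 0.36862… → 0.37
(1-R'-K)/(1-K) simplifies to (max-R)/max with max = 161:
C = (161-137)/161 = 24/161 = 0.14906… → 0.15
M = (161-129)/161 = 32/161 = 0.19875… → 0.20
Y = (161-161)/161 = 0/161 = 0 → 0.00
= CMYK(0.15, 0.20, 0.00, 0.37)


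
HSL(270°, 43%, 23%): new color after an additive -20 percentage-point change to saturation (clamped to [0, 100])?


Original S = 43%
Adjustment = -20 percentage points
New S = 43 + (-20) = 23
Clamp to [0, 100] → 23
= HSL(270°, 23%, 23%)


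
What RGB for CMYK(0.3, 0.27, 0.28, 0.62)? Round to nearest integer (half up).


R = 255 × (1-C) × (1-K) = 255 × 0.70 × 0.38 = 67.83 → 68
G = 255 × (1-M) × (1-K) = 255 × 0.73 × 0.38 = 70.737 → 71
B = 255 × (1-Y) × (1-K) = 255 × 0.72 × 0.38 = 69.768 → 70
= RGB(68, 71, 70)


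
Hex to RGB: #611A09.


61 → 97 (R)
1A → 26 (G)
09 → 9 (B)
= RGB(97, 26, 9)


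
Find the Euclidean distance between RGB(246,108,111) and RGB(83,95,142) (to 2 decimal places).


d = √[(R₁-R₂)² + (G₁-G₂)² + (B₁-B₂)²]
d = √[(246-83)² + (108-95)² + (111-142)²]
d = √[26569 + 169 + 961]
d = √27699
d ≈ 166.43


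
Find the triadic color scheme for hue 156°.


Triadic: equally spaced at 120° intervals
H1 = 156°
H2 = (156 + 120) mod 360 = 276°
H3 = (156 + 240) mod 360 = 36°
Triadic = 156°, 276°, 36°


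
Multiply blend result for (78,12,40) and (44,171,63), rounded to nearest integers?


Multiply: C = A×B/255, rounded to nearest integer
R: 78×44/255 = 3432/255 ≈ 13.459 → 13
G: 12×171/255 = 2052/255 ≈ 8.047 → 8
B: 40×63/255 = 2520/255 ≈ 9.882 → 10
= RGB(13, 8, 10)


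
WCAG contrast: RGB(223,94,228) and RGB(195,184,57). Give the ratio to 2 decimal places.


Linearize each sRGB channel c=v/255: c/12.92 if c ≤ 0.04045 else ((c+0.055)/1.055)^2.4
L = 0.2126×R_lin + 0.7152×G_lin + 0.0722×B_lin
Color 1 (223,94,228):
  R=223: 223/255≈0.8745 > 0.04045 → ((0.8745+0.055)/1.055)^2.4 ≈ 0.73791
  G=94: 94/255≈0.3686 > 0.04045 → ((0.3686+0.055)/1.055)^2.4 ≈ 0.11193
  B=228: 228/255≈0.8941 > 0.04045 → ((0.8941+0.055)/1.055)^2.4 ≈ 0.77582
  L1 = 0.2126×0.73791 + 0.7152×0.11193 + 0.0722×0.77582 ≈ 0.29295
Color 2 (195,184,57):
  R=195: 195/255≈0.7647 > 0.04045 → ((0.7647+0.055)/1.055)^2.4 ≈ 0.54572
  G=184: 184/255≈0.7216 > 0.04045 → ((0.7216+0.055)/1.055)^2.4 ≈ 0.47932
  B=57: 57/255≈0.2235 > 0.04045 → ((0.2235+0.055)/1.055)^2.4 ≈ 0.04092
  L2 = 0.2126×0.54572 + 0.7152×0.47932 + 0.0722×0.04092 ≈ 0.46178
Lighter = 0.46178, Darker = 0.29295
Ratio = (L_lighter + 0.05) / (L_darker + 0.05)
Ratio = (0.46178 + 0.05) / (0.29295 + 0.05) = 0.51178 / 0.34295 ≈ 1.4923
Ratio ≈ 1.49:1


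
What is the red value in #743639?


Color: #743639
R = 74 = 116
G = 36 = 54
B = 39 = 57
Red = 116


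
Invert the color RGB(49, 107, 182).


Invert: (255-R, 255-G, 255-B)
R: 255-49 = 206
G: 255-107 = 148
B: 255-182 = 73
= RGB(206, 148, 73)


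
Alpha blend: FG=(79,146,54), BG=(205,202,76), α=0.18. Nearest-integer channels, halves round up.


C = α×F + (1-α)×B, with 1-α = 0.82
R: 0.18×79 + 0.82×205 = 14.22 + 168.10 = 182.32 → 182
G: 0.18×146 + 0.82×202 = 26.28 + 165.64 = 191.92 → 192
B: 0.18×54 + 0.82×76 = 9.72 + 62.32 = 72.04 → 72
= RGB(182, 192, 72)


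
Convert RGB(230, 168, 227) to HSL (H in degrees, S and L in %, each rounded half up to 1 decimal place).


Normalize: R'=230/255≈0.9020, G'=168/255≈0.6588, B'=227/255≈0.8902
Max=230/255, Min=168/255, Δ=Max-Min=62/255
L = (Max+Min)/2 = (230+168)/510 = 398/510 = 0.78039… → L = 78.0%
L > 0.5 → S = Δ/(2-Max-Min) = 62/(510-230-168) = 62/112 = 0.55357… → S = 55.4%
(the 1/255 factors cancel in S and H, so raw channel differences can be used)
Max is R' → H = 60 × (((G-B)/Δ) mod 6) = 60 × (((168-227)/62) mod 6)
  (-59)/62 = -0.9516…; negative, so add 6 → 5.0483…
  H = 60 × 5.0483… = 302.903…° → H = 302.9°
= HSL(302.9°, 55.4%, 78.0%)


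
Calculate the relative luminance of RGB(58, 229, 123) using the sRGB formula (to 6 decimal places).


Linearize each channel (sRGB transfer function): c = v/255; c_lin = c/12.92 if c ≤ 0.04045, else ((c+0.055)/1.055)^2.4
  R: 58/255 ≈ 0.227451 > 0.04045 → ((0.227451+0.055)/1.055)^2.4 ≈ 0.042311
  G: 229/255 ≈ 0.898039 > 0.04045 → ((0.898039+0.055)/1.055)^2.4 ≈ 0.783538
  B: 123/255 ≈ 0.482353 > 0.04045 → ((0.482353+0.055)/1.055)^2.4 ≈ 0.198069
R_lin = 0.042311, G_lin = 0.783538, B_lin = 0.198069
L = 0.2126×R + 0.7152×G + 0.0722×B
L = 0.2126×0.042311 + 0.7152×0.783538 + 0.0722×0.198069
L ≈ 0.583682


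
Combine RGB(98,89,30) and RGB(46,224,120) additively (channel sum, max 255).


Additive: each channel = min(255, C₁+C₂)
R: 98+46 = 144 → 144
G: 89+224 = 313 → 255
B: 30+120 = 150 → 150
= RGB(144, 255, 150)


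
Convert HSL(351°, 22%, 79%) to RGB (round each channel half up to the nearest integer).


H=351°, S=0.22, L=0.79
C = (1-|2L-1|)×S = (1-|0.58|)×0.22 = 0.0924
H' = H/60 = 351/60 ≈ 5.8500; X = C×(1-|H' mod 2 - 1|) = 0.01386
m = L - C/2 = 0.79 - 0.0462 = 0.7438
Sector ⌊H'⌋ = 5 → (R',G',B') = (0.0924, 0.0, 0.01386)
RGB = ((R'+m)×255, (G'+m)×255, (B'+m)×255) = (213.231, 189.669, 193.2033)
Round half up → RGB(213, 190, 193)


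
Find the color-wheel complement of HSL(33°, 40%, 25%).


Complement = opposite side of color wheel = hue + 180°
H' = (33 + 180) mod 360 = 213°
S and L unchanged.
= HSL(213°, 40%, 25%)


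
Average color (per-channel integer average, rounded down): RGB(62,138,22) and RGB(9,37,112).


Midpoint: each channel = ⌊(C₁+C₂)/2⌋
R: ⌊(62+9)/2⌋ = 35
G: ⌊(138+37)/2⌋ = 87
B: ⌊(22+112)/2⌋ = 67
= RGB(35, 87, 67)


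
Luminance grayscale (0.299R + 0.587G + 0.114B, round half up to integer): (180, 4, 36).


Gray = 0.299×R + 0.587×G + 0.114×B
Gray = 0.299×180 + 0.587×4 + 0.114×36
Gray = 53.820 + 2.348 + 4.104
Gray = 60.272 → round half up → 60
Gray = 60


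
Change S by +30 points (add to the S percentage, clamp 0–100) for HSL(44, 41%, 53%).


Original S = 41%
Adjustment = +30 percentage points
New S = 41 + (30) = 71
Clamp to [0, 100] → 71
= HSL(44°, 71%, 53%)


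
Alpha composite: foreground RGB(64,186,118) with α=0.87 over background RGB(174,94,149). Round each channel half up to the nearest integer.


C = α×F + (1-α)×B, with 1-α = 0.13
R: 0.87×64 + 0.13×174 = 55.68 + 22.62 = 78.30 → 78
G: 0.87×186 + 0.13×94 = 161.82 + 12.22 = 174.04 → 174
B: 0.87×118 + 0.13×149 = 102.66 + 19.37 = 122.03 → 122
= RGB(78, 174, 122)


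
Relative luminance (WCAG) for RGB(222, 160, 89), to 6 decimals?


Linearize each channel (sRGB transfer function): c = v/255; c_lin = c/12.92 if c ≤ 0.04045, else ((c+0.055)/1.055)^2.4
  R: 222/255 ≈ 0.870588 > 0.04045 → ((0.870588+0.055)/1.055)^2.4 ≈ 0.730461
  G: 160/255 ≈ 0.627451 > 0.04045 → ((0.627451+0.055)/1.055)^2.4 ≈ 0.351533
  B: 89/255 ≈ 0.349020 > 0.04045 → ((0.349020+0.055)/1.055)^2.4 ≈ 0.099899
R_lin = 0.730461, G_lin = 0.351533, B_lin = 0.099899
L = 0.2126×R + 0.7152×G + 0.0722×B
L = 0.2126×0.730461 + 0.7152×0.351533 + 0.0722×0.099899
L ≈ 0.413925


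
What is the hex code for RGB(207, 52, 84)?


R = 207 → CF (hex)
G = 52 → 34 (hex)
B = 84 → 54 (hex)
Hex = #CF3454


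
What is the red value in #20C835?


Color: #20C835
R = 20 = 32
G = C8 = 200
B = 35 = 53
Red = 32


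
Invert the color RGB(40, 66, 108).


Invert: (255-R, 255-G, 255-B)
R: 255-40 = 215
G: 255-66 = 189
B: 255-108 = 147
= RGB(215, 189, 147)


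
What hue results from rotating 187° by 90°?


New hue = (H + rotation) mod 360
New hue = (187 + 90) mod 360
= 277 mod 360
= 277°


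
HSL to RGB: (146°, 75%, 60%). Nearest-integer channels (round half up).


H=146°, S=0.75, L=0.60
C = (1-|2L-1|)×S = (1-|0.20|)×0.75 = 0.6
H' = H/60 = 146/60 ≈ 2.4333; X = C×(1-|H' mod 2 - 1|) = 0.26
m = L - C/2 = 0.60 - 0.3 = 0.3
Sector ⌊H'⌋ = 2 → (R',G',B') = (0.0, 0.6, 0.26)
RGB = ((R'+m)×255, (G'+m)×255, (B'+m)×255) = (76.5, 229.5, 142.8)
Round half up → RGB(77, 230, 143)


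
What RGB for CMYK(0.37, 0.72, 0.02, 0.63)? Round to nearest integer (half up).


R = 255 × (1-C) × (1-K) = 255 × 0.63 × 0.37 = 59.4405 → 59
G = 255 × (1-M) × (1-K) = 255 × 0.28 × 0.37 = 26.418 → 26
B = 255 × (1-Y) × (1-K) = 255 × 0.98 × 0.37 = 92.463 → 92
= RGB(59, 26, 92)


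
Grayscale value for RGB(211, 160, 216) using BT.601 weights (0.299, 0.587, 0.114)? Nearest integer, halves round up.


Gray = 0.299×R + 0.587×G + 0.114×B
Gray = 0.299×211 + 0.587×160 + 0.114×216
Gray = 63.089 + 93.920 + 24.624
Gray = 181.633 → round half up → 182
Gray = 182


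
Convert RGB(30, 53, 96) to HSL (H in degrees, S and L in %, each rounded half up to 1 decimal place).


Normalize: R'=30/255≈0.1176, G'=53/255≈0.2078, B'=96/255≈0.3765
Max=96/255, Min=30/255, Δ=Max-Min=66/255
L = (Max+Min)/2 = (96+30)/510 = 126/510 = 0.24705… → L = 24.7%
L ≤ 0.5 → S = Δ/(Max+Min) = 66/(96+30) = 66/126 = 0.52380… → S = 52.4%
(the 1/255 factors cancel in S and H, so raw channel differences can be used)
Max is B' → H = 60 × ((R-G)/Δ + 4) = 60 × ((30-53)/66 + 4)
  -23/66 + 4 = -0.3484… + 4 = 3.6515…
  H = 60 × 3.6515… = 219.090…° → H = 219.1°
= HSL(219.1°, 52.4%, 24.7%)
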